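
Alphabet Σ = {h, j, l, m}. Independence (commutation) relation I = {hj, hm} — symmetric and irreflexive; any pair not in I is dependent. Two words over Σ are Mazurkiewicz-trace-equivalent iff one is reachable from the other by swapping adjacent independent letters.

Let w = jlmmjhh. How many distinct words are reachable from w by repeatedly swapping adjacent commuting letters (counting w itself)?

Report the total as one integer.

10

drop 0:j onto floor
drop 1:l onto {0:j}
drop 2:m onto {1:l}
drop 3:m onto {2:m}
drop 4:j onto {3:m}
drop 5:h onto {1:l}
drop 6:h onto {5:h}
ground layer = {0:j}
drop-orders for the pieces not yet dropped (sum over which currently-grounded one goes next):
  1 to go: {4} 1  {6} 1
  2 to go: {3,4} 1  {4,6} 2  {5,6} 1
  3 to go: {2,3,4} 1  {3,4,6} 3  {4,5,6} 3
  4 to go: {2,3,4,6} 4  {3,4,5,6} 6
  5 to go: {2,3,4,5,6} 10
  if 0:j drops first: 10 orders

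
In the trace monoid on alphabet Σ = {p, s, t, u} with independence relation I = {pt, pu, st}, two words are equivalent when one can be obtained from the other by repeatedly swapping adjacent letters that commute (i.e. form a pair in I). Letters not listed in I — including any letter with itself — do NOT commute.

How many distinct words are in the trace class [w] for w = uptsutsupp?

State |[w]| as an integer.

#0=u has no predecessor
#1=p has no predecessor
#2=t depends on [0:u]
#3=s depends on [0:u, 1:p]
#4=u depends on [2:t, 3:s]
#5=t depends on [4:u]
#6=s depends on [4:u]
#7=u depends on [5:t, 6:s]
#8=p depends on [6:s]
#9=p depends on [8:p]
sources: [0:u, 1:p]
N(rest) = Σ N(rest − s) over sources s of rest; N(one piece) = 1:
  size 1 → [7]=1  [9]=1
  size 2 → [5,7]=1  [7,9]=2  [8,9]=1
  size 3 → [5,7,9]=3  [7,8,9]=3
  size 4 → [5,7,8,9]=6  [6,7,8,9]=3
  size 5 → [5,6,7,8,9]=9
  size 6 → [4,5,6,7,8,9]=9
  size 7 → [2,4,5,6,7,8,9]=9  [3,4,5,6,7,8,9]=9
  size 8 → [1,3,4,5,6,7,8,9]=9  [2,3,4,5,6,7,8,9]=18
  first=0(u) contributes 27
  first=1(p) contributes 18
|[w]| = 45

45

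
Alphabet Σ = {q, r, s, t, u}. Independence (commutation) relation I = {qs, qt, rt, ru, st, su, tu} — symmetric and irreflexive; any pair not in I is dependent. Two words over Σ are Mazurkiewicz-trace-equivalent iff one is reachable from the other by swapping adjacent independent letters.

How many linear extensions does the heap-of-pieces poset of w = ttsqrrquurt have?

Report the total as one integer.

990

0(t) covers ∅
1(t) covers 0:t
2(s) covers ∅
3(q) covers ∅
4(r) covers 2:s, 3:q
5(r) covers 4:r
6(q) covers 5:r
7(u) covers 6:q
8(u) covers 7:u
9(r) covers 6:q
10(t) covers 1:t
floor of heap: 0:t, 2:s, 3:q
completions by unplaced set U, small U first (add the entries for U minus each lowest piece of U):
  |U|=1: {8}:1  {9}:1  {10}:1
  |U|=2: {1,10}:1  {7,8}:1  {8,9}:2  {8,10}:2  {9,10}:2
  |U|=3: {0,1,10}:1  {1,8,10}:3  {1,9,10}:3  {7,8,9}:3  {7,8,10}:3  {8,9,10}:6
  |U|=4: {0,1,8,10}:4  {0,1,9,10}:4  {1,7,8,10}:6  {1,8,9,10}:12  {6,7,8,9}:3  {7,8,9,10}:12
  |U|=5: {0,1,7,8,10}:10  {0,1,8,9,10}:20  {1,7,8,9,10}:30  {5,6,7,8,9}:3  {6,7,8,9,10}:15
  |U|=6: {0,1,7,8,9,10}:60  {1,6,7,8,9,10}:45  {4,5,6,7,8,9}:3  {5,6,7,8,9,10}:18
  |U|=7: {0,1,6,7,8,9,10}:105  {1,5,6,7,8,9,10}:63  {2,4,5,6,7,8,9}:3  {3,4,5,6,7,8,9}:3  {4,5,6,7,8,9,10}:21
  |U|=8: {0,1,5,6,7,8,9,10}:168  {1,4,5,6,7,8,9,10}:84  {2,3,4,5,6,7,8,9}:6  {2,4,5,6,7,8,9,10}:24  {3,4,5,6,7,8,9,10}:24
  |U|=9: {0,1,4,5,6,7,8,9,10}:252  {1,2,4,5,6,7,8,9,10}:108  {1,3,4,5,6,7,8,9,10}:108  {2,3,4,5,6,7,8,9,10}:54
  start at 0(t): 270
  start at 2(s): 360
  start at 3(q): 360
sum over floor = 990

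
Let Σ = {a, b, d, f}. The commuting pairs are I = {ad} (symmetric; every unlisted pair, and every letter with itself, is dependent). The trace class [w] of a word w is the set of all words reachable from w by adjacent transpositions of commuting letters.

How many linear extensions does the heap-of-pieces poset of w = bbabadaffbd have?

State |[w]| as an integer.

piece 0:b — minimal
piece 1:b rests on {0:b}
piece 2:a rests on {1:b}
piece 3:b rests on {2:a}
piece 4:a rests on {3:b}
piece 5:d rests on {3:b}
piece 6:a rests on {4:a}
piece 7:f rests on {5:d, 6:a}
piece 8:f rests on {7:f}
piece 9:b rests on {8:f}
piece 10:d rests on {9:b}
minimal pieces: {0:b}
ways to finish when only these pieces remain (= sum over removing one remaining piece with nothing left below it):
  1 left: {10}→1
  2 left: {9,10}→1
  3 left: {8,9,10}→1
  4 left: {7,8,9,10}→1
  5 left: {5,7,8,9,10}→1  {6,7,8,9,10}→1
  6 left: {4,6,7,8,9,10}→1  {5,6,7,8,9,10}→2
  7 left: {4,5,6,7,8,9,10}→3
  8 left: {3,4,5,6,7,8,9,10}→3
  9 left: {2,3,4,5,6,7,8,9,10}→3
  placing 0:b first → 3 extensions

3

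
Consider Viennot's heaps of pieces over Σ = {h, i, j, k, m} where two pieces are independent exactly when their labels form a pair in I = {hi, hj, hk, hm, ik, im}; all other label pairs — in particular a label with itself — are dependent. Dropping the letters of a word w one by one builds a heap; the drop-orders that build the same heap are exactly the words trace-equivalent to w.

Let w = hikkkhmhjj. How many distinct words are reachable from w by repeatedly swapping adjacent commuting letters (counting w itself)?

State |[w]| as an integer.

600

piece 0:h — minimal
piece 1:i — minimal
piece 2:k — minimal
piece 3:k rests on {2:k}
piece 4:k rests on {3:k}
piece 5:h rests on {0:h}
piece 6:m rests on {4:k}
piece 7:h rests on {5:h}
piece 8:j rests on {1:i, 6:m}
piece 9:j rests on {8:j}
minimal pieces: {0:h, 1:i, 2:k}
ways to finish when only these pieces remain (= sum over removing one remaining piece with nothing left below it):
  1 left: {7}→1  {9}→1
  2 left: {5,7}→1  {7,9}→2  {8,9}→1
  3 left: {0,5,7}→1  {1,8,9}→1  {5,7,9}→3  {6,8,9}→1  {7,8,9}→3
  4 left: {0,5,7,9}→4  {1,6,8,9}→2  {1,7,8,9}→4  {4,6,8,9}→1  {5,7,8,9}→6  {6,7,8,9}→4
  5 left: {0,5,7,8,9}→10  {1,4,6,8,9}→3  {1,5,7,8,9}→10  {1,6,7,8,9}→10  {3,4,6,8,9}→1  {4,6,7,8,9}→5  {5,6,7,8,9}→10
  6 left: {0,1,5,7,8,9}→20  {0,5,6,7,8,9}→20  {1,3,4,6,8,9}→4  {1,4,6,7,8,9}→18  {1,5,6,7,8,9}→30  {2,3,4,6,8,9}→1  {3,4,6,7,8,9}→6  {4,5,6,7,8,9}→15
  7 left: {0,1,5,6,7,8,9}→70  {0,4,5,6,7,8,9}→35  {1,2,3,4,6,8,9}→5  {1,3,4,6,7,8,9}→28  {1,4,5,6,7,8,9}→63  {2,3,4,6,7,8,9}→7  {3,4,5,6,7,8,9}→21
  8 left: {0,1,4,5,6,7,8,9}→168  {0,3,4,5,6,7,8,9}→56  {1,2,3,4,6,7,8,9}→40  {1,3,4,5,6,7,8,9}→112  {2,3,4,5,6,7,8,9}→28
  placing 0:h first → 180 extensions
  placing 1:i first → 84 extensions
  placing 2:k first → 336 extensions
total linear extensions = 600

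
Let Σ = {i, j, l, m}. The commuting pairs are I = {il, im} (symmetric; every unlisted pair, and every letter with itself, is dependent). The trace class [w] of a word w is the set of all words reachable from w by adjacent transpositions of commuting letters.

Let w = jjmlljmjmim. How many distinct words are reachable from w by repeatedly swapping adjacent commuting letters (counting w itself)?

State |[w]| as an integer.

3

#0=j has no predecessor
#1=j depends on [0:j]
#2=m depends on [1:j]
#3=l depends on [2:m]
#4=l depends on [3:l]
#5=j depends on [4:l]
#6=m depends on [5:j]
#7=j depends on [6:m]
#8=m depends on [7:j]
#9=i depends on [7:j]
#10=m depends on [8:m]
sources: [0:j]
N(rest) = Σ N(rest − s) over sources s of rest; N(one piece) = 1:
  size 1 → [9]=1  [10]=1
  size 2 → [8,10]=1  [9,10]=2
  size 3 → [8,9,10]=3
  size 4 → [7,8,9,10]=3
  size 5 → [6,7,8,9,10]=3
  size 6 → [5,6,7,8,9,10]=3
  size 7 → [4,5,6,7,8,9,10]=3
  size 8 → [3,4,5,6,7,8,9,10]=3
  size 9 → [2,3,4,5,6,7,8,9,10]=3
  first=0(j) contributes 3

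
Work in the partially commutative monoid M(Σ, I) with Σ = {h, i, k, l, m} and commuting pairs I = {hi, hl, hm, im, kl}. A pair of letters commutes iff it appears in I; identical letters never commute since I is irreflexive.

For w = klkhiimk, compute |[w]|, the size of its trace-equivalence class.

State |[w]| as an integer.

drop 0:k onto floor
drop 1:l onto floor
drop 2:k onto {0:k}
drop 3:h onto {2:k}
drop 4:i onto {1:l, 2:k}
drop 5:i onto {4:i}
drop 6:m onto {1:l, 2:k}
drop 7:k onto {3:h, 5:i, 6:m}
ground layer = {0:k, 1:l}
drop-orders for the pieces not yet dropped (sum over which currently-grounded one goes next):
  1 to go: {7} 1
  2 to go: {3,7} 1  {5,7} 1  {6,7} 1
  3 to go: {3,5,7} 2  {3,6,7} 2  {4,5,7} 1  {5,6,7} 2
  4 to go: {3,4,5,7} 3  {3,5,6,7} 6  {4,5,6,7} 3
  5 to go: {1,4,5,6,7} 3  {3,4,5,6,7} 12
  6 to go: {1,3,4,5,6,7} 15  {2,3,4,5,6,7} 12
  if 0:k drops first: 27 orders
  if 1:l drops first: 12 orders
heap linearizations: 39

39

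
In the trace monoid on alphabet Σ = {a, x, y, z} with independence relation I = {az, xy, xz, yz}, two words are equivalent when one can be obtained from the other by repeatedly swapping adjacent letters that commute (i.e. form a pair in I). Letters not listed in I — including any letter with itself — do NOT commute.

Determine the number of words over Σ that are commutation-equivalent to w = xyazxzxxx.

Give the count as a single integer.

#0=x has no predecessor
#1=y has no predecessor
#2=a depends on [0:x, 1:y]
#3=z has no predecessor
#4=x depends on [2:a]
#5=z depends on [3:z]
#6=x depends on [4:x]
#7=x depends on [6:x]
#8=x depends on [7:x]
sources: [0:x, 1:y, 3:z]
N(rest) = Σ N(rest − s) over sources s of rest; N(one piece) = 1:
  size 1 → [5]=1  [8]=1
  size 2 → [3,5]=1  [5,8]=2  [7,8]=1
  size 3 → [3,5,8]=3  [5,7,8]=3  [6,7,8]=1
  size 4 → [3,5,7,8]=6  [4,6,7,8]=1  [5,6,7,8]=4
  size 5 → [2,4,6,7,8]=1  [3,5,6,7,8]=10  [4,5,6,7,8]=5
  size 6 → [0,2,4,6,7,8]=1  [1,2,4,6,7,8]=1  [2,4,5,6,7,8]=6  [3,4,5,6,7,8]=15
  size 7 → [0,1,2,4,6,7,8]=2  [0,2,4,5,6,7,8]=7  [1,2,4,5,6,7,8]=7  [2,3,4,5,6,7,8]=21
  first=0(x) contributes 28
  first=1(y) contributes 28
  first=3(z) contributes 16
|[w]| = 72

72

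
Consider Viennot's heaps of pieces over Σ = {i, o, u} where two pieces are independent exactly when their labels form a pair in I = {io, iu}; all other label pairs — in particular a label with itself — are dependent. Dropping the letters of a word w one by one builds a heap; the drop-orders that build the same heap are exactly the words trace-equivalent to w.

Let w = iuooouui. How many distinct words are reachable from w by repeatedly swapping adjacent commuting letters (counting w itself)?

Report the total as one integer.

28

piece 0:i — minimal
piece 1:u — minimal
piece 2:o rests on {1:u}
piece 3:o rests on {2:o}
piece 4:o rests on {3:o}
piece 5:u rests on {4:o}
piece 6:u rests on {5:u}
piece 7:i rests on {0:i}
minimal pieces: {0:i, 1:u}
ways to finish when only these pieces remain (= sum over removing one remaining piece with nothing left below it):
  1 left: {6}→1  {7}→1
  2 left: {0,7}→1  {5,6}→1  {6,7}→2
  3 left: {0,6,7}→3  {4,5,6}→1  {5,6,7}→3
  4 left: {0,5,6,7}→6  {3,4,5,6}→1  {4,5,6,7}→4
  5 left: {0,4,5,6,7}→10  {2,3,4,5,6}→1  {3,4,5,6,7}→5
  6 left: {0,3,4,5,6,7}→15  {1,2,3,4,5,6}→1  {2,3,4,5,6,7}→6
  placing 0:i first → 7 extensions
  placing 1:u first → 21 extensions
total linear extensions = 28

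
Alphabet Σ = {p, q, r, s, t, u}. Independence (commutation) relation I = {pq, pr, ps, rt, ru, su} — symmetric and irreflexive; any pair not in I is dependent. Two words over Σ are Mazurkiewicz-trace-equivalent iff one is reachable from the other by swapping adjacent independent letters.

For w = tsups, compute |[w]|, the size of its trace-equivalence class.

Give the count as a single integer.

0(t) covers ∅
1(s) covers 0:t
2(u) covers 0:t
3(p) covers 2:u
4(s) covers 1:s
floor of heap: 0:t
completions by unplaced set U, small U first (add the entries for U minus each lowest piece of U):
  |U|=1: {3}:1  {4}:1
  |U|=2: {1,4}:1  {2,3}:1  {3,4}:2
  |U|=3: {1,3,4}:3  {2,3,4}:3
  start at 0(t): 6

6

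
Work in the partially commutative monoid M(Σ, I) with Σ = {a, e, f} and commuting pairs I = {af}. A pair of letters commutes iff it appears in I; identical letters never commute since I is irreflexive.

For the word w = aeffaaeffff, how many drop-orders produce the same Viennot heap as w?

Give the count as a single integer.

6

#0=a has no predecessor
#1=e depends on [0:a]
#2=f depends on [1:e]
#3=f depends on [2:f]
#4=a depends on [1:e]
#5=a depends on [4:a]
#6=e depends on [3:f, 5:a]
#7=f depends on [6:e]
#8=f depends on [7:f]
#9=f depends on [8:f]
#10=f depends on [9:f]
sources: [0:a]
N(rest) = Σ N(rest − s) over sources s of rest; N(one piece) = 1:
  size 1 → [10]=1
  size 2 → [9,10]=1
  size 3 → [8,9,10]=1
  size 4 → [7,8,9,10]=1
  size 5 → [6,7,8,9,10]=1
  size 6 → [3,6,7,8,9,10]=1  [5,6,7,8,9,10]=1
  size 7 → [2,3,6,7,8,9,10]=1  [3,5,6,7,8,9,10]=2  [4,5,6,7,8,9,10]=1
  size 8 → [2,3,5,6,7,8,9,10]=3  [3,4,5,6,7,8,9,10]=3
  size 9 → [2,3,4,5,6,7,8,9,10]=6
  first=0(a) contributes 6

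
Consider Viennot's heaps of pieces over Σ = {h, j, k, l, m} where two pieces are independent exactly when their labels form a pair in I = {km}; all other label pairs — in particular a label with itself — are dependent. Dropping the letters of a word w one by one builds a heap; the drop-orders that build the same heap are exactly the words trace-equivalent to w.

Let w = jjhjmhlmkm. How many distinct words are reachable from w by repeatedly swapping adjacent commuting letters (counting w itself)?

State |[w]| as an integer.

piece 0:j — minimal
piece 1:j rests on {0:j}
piece 2:h rests on {1:j}
piece 3:j rests on {2:h}
piece 4:m rests on {3:j}
piece 5:h rests on {4:m}
piece 6:l rests on {5:h}
piece 7:m rests on {6:l}
piece 8:k rests on {6:l}
piece 9:m rests on {7:m}
minimal pieces: {0:j}
ways to finish when only these pieces remain (= sum over removing one remaining piece with nothing left below it):
  1 left: {8}→1  {9}→1
  2 left: {7,9}→1  {8,9}→2
  3 left: {7,8,9}→3
  4 left: {6,7,8,9}→3
  5 left: {5,6,7,8,9}→3
  6 left: {4,5,6,7,8,9}→3
  7 left: {3,4,5,6,7,8,9}→3
  8 left: {2,3,4,5,6,7,8,9}→3
  placing 0:j first → 3 extensions

3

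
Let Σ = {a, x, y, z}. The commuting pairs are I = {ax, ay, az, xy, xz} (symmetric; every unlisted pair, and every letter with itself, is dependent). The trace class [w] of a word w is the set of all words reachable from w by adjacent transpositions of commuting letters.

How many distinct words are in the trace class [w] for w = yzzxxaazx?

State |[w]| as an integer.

1260

drop 0:y onto floor
drop 1:z onto {0:y}
drop 2:z onto {1:z}
drop 3:x onto floor
drop 4:x onto {3:x}
drop 5:a onto floor
drop 6:a onto {5:a}
drop 7:z onto {2:z}
drop 8:x onto {4:x}
ground layer = {0:y, 3:x, 5:a}
drop-orders for the pieces not yet dropped (sum over which currently-grounded one goes next):
  1 to go: {6} 1  {7} 1  {8} 1
  2 to go: {2,7} 1  {4,8} 1  {5,6} 1  {6,7} 2  {6,8} 2  {7,8} 2
  3 to go: {1,2,7} 1  {2,6,7} 3  {2,7,8} 3  {3,4,8} 1  {4,6,8} 3  {4,7,8} 3  {5,6,7} 3  {5,6,8} 3  {6,7,8} 6
  4 to go: {0,1,2,7} 1  {1,2,6,7} 4  {1,2,7,8} 4  {2,4,7,8} 6  {2,5,6,7} 6  {2,6,7,8} 12  {3,4,6,8} 4  {3,4,7,8} 4  {4,5,6,8} 6  {4,6,7,8} 12  {5,6,7,8} 12
  5 to go: {0,1,2,6,7} 5  {0,1,2,7,8} 5  {1,2,4,7,8} 10  {1,2,5,6,7} 10  {1,2,6,7,8} 20  {2,3,4,7,8} 10  {2,4,6,7,8} 30  {2,5,6,7,8} 30  {3,4,5,6,8} 10  {3,4,6,7,8} 20  {4,5,6,7,8} 30
  6 to go: {0,1,2,4,7,8} 15  {0,1,2,5,6,7} 15  {0,1,2,6,7,8} 30  {1,2,3,4,7,8} 20  {1,2,4,6,7,8} 60  {1,2,5,6,7,8} 60  {2,3,4,6,7,8} 60  {2,4,5,6,7,8} 90  {3,4,5,6,7,8} 60
  7 to go: {0,1,2,3,4,7,8} 35  {0,1,2,4,6,7,8} 105  {0,1,2,5,6,7,8} 105  {1,2,3,4,6,7,8} 140  {1,2,4,5,6,7,8} 210  {2,3,4,5,6,7,8} 210
  if 0:y drops first: 560 orders
  if 3:x drops first: 420 orders
  if 5:a drops first: 280 orders
heap linearizations: 1260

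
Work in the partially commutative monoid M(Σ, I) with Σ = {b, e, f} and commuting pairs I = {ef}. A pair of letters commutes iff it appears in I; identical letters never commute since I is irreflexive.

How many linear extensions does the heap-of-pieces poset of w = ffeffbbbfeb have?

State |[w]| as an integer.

10

0(f) covers ∅
1(f) covers 0:f
2(e) covers ∅
3(f) covers 1:f
4(f) covers 3:f
5(b) covers 2:e, 4:f
6(b) covers 5:b
7(b) covers 6:b
8(f) covers 7:b
9(e) covers 7:b
10(b) covers 8:f, 9:e
floor of heap: 0:f, 2:e
completions by unplaced set U, small U first (add the entries for U minus each lowest piece of U):
  |U|=1: {10}:1
  |U|=2: {8,10}:1  {9,10}:1
  |U|=3: {8,9,10}:2
  |U|=4: {7,8,9,10}:2
  |U|=5: {6,7,8,9,10}:2
  |U|=6: {5,6,7,8,9,10}:2
  |U|=7: {2,5,6,7,8,9,10}:2  {4,5,6,7,8,9,10}:2
  |U|=8: {2,4,5,6,7,8,9,10}:4  {3,4,5,6,7,8,9,10}:2
  |U|=9: {1,3,4,5,6,7,8,9,10}:2  {2,3,4,5,6,7,8,9,10}:6
  start at 0(f): 8
  start at 2(e): 2
sum over floor = 10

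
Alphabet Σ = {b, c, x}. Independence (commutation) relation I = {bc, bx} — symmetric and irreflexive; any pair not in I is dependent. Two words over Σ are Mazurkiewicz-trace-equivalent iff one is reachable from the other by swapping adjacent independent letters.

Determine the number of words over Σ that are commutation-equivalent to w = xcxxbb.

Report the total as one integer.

15

drop 0:x onto floor
drop 1:c onto {0:x}
drop 2:x onto {1:c}
drop 3:x onto {2:x}
drop 4:b onto floor
drop 5:b onto {4:b}
ground layer = {0:x, 4:b}
drop-orders for the pieces not yet dropped (sum over which currently-grounded one goes next):
  1 to go: {3} 1  {5} 1
  2 to go: {2,3} 1  {3,5} 2  {4,5} 1
  3 to go: {1,2,3} 1  {2,3,5} 3  {3,4,5} 3
  4 to go: {0,1,2,3} 1  {1,2,3,5} 4  {2,3,4,5} 6
  if 0:x drops first: 10 orders
  if 4:b drops first: 5 orders
heap linearizations: 15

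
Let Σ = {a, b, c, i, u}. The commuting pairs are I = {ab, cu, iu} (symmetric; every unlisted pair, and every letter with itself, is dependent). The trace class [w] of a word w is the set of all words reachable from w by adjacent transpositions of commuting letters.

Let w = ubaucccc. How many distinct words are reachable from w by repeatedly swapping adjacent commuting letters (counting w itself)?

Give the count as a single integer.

drop 0:u onto floor
drop 1:b onto {0:u}
drop 2:a onto {0:u}
drop 3:u onto {1:b, 2:a}
drop 4:c onto {1:b, 2:a}
drop 5:c onto {4:c}
drop 6:c onto {5:c}
drop 7:c onto {6:c}
ground layer = {0:u}
drop-orders for the pieces not yet dropped (sum over which currently-grounded one goes next):
  1 to go: {3} 1  {7} 1
  2 to go: {3,7} 2  {6,7} 1
  3 to go: {3,6,7} 3  {5,6,7} 1
  4 to go: {3,5,6,7} 4  {4,5,6,7} 1
  5 to go: {3,4,5,6,7} 5
  6 to go: {1,3,4,5,6,7} 5  {2,3,4,5,6,7} 5
  if 0:u drops first: 10 orders

10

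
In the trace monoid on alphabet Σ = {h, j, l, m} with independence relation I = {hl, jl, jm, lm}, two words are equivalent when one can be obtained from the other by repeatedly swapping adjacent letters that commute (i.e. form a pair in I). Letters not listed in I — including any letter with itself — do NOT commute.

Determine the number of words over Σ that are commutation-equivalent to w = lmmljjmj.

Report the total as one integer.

0(l) covers ∅
1(m) covers ∅
2(m) covers 1:m
3(l) covers 0:l
4(j) covers ∅
5(j) covers 4:j
6(m) covers 2:m
7(j) covers 5:j
floor of heap: 0:l, 1:m, 4:j
completions by unplaced set U, small U first (add the entries for U minus each lowest piece of U):
  |U|=1: {3}:1  {6}:1  {7}:1
  |U|=2: {0,3}:1  {2,6}:1  {3,6}:2  {3,7}:2  {5,7}:1  {6,7}:2
  |U|=3: {0,3,6}:3  {0,3,7}:3  {1,2,6}:1  {2,3,6}:3  {2,6,7}:3  {3,5,7}:3  {3,6,7}:6  {4,5,7}:1  {5,6,7}:3
  |U|=4: {0,2,3,6}:6  {0,3,5,7}:6  {0,3,6,7}:12  {1,2,3,6}:4  {1,2,6,7}:4  {2,3,6,7}:12  {2,5,6,7}:6  {3,4,5,7}:4  {3,5,6,7}:12  {4,5,6,7}:4
  |U|=5: {0,1,2,3,6}:10  {0,2,3,6,7}:30  {0,3,4,5,7}:10  {0,3,5,6,7}:30  {1,2,3,6,7}:20  {1,2,5,6,7}:10  {2,3,5,6,7}:30  {2,4,5,6,7}:10  {3,4,5,6,7}:20
  |U|=6: {0,1,2,3,6,7}:60  {0,2,3,5,6,7}:90  {0,3,4,5,6,7}:60  {1,2,3,5,6,7}:60  {1,2,4,5,6,7}:20  {2,3,4,5,6,7}:60
  start at 0(l): 140
  start at 1(m): 210
  start at 4(j): 210
sum over floor = 560

560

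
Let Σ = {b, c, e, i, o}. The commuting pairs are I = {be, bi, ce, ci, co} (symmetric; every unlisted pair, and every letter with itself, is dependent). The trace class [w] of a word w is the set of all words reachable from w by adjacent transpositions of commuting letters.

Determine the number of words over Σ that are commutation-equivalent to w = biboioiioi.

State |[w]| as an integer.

3

0(b) covers ∅
1(i) covers ∅
2(b) covers 0:b
3(o) covers 1:i, 2:b
4(i) covers 3:o
5(o) covers 4:i
6(i) covers 5:o
7(i) covers 6:i
8(o) covers 7:i
9(i) covers 8:o
floor of heap: 0:b, 1:i
completions by unplaced set U, small U first (add the entries for U minus each lowest piece of U):
  |U|=1: {9}:1
  |U|=2: {8,9}:1
  |U|=3: {7,8,9}:1
  |U|=4: {6,7,8,9}:1
  |U|=5: {5,6,7,8,9}:1
  |U|=6: {4,5,6,7,8,9}:1
  |U|=7: {3,4,5,6,7,8,9}:1
  |U|=8: {1,3,4,5,6,7,8,9}:1  {2,3,4,5,6,7,8,9}:1
  start at 0(b): 2
  start at 1(i): 1
sum over floor = 3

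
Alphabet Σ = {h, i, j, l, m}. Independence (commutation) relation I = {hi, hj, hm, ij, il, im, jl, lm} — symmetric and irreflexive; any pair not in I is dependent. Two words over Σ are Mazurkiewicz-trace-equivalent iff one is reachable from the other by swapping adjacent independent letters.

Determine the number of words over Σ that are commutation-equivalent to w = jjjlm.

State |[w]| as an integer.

0(j) covers ∅
1(j) covers 0:j
2(j) covers 1:j
3(l) covers ∅
4(m) covers 2:j
floor of heap: 0:j, 3:l
completions by unplaced set U, small U first (add the entries for U minus each lowest piece of U):
  |U|=1: {3}:1  {4}:1
  |U|=2: {2,4}:1  {3,4}:2
  |U|=3: {1,2,4}:1  {2,3,4}:3
  start at 0(j): 4
  start at 3(l): 1
sum over floor = 5

5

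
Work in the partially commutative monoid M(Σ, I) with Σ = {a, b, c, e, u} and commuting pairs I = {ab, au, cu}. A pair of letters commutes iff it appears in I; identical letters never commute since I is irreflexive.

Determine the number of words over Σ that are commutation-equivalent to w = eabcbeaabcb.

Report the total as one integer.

6

#0=e has no predecessor
#1=a depends on [0:e]
#2=b depends on [0:e]
#3=c depends on [1:a, 2:b]
#4=b depends on [3:c]
#5=e depends on [4:b]
#6=a depends on [5:e]
#7=a depends on [6:a]
#8=b depends on [5:e]
#9=c depends on [7:a, 8:b]
#10=b depends on [9:c]
sources: [0:e]
N(rest) = Σ N(rest − s) over sources s of rest; N(one piece) = 1:
  size 1 → [10]=1
  size 2 → [9,10]=1
  size 3 → [7,9,10]=1  [8,9,10]=1
  size 4 → [6,7,9,10]=1  [7,8,9,10]=2
  size 5 → [6,7,8,9,10]=3
  size 6 → [5,6,7,8,9,10]=3
  size 7 → [4,5,6,7,8,9,10]=3
  size 8 → [3,4,5,6,7,8,9,10]=3
  size 9 → [1,3,4,5,6,7,8,9,10]=3  [2,3,4,5,6,7,8,9,10]=3
  first=0(e) contributes 6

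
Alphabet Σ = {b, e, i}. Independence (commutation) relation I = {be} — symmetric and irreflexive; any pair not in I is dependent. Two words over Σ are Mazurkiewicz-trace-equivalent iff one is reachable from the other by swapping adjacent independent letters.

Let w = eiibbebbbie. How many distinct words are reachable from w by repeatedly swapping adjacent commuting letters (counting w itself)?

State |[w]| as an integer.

6

drop 0:e onto floor
drop 1:i onto {0:e}
drop 2:i onto {1:i}
drop 3:b onto {2:i}
drop 4:b onto {3:b}
drop 5:e onto {2:i}
drop 6:b onto {4:b}
drop 7:b onto {6:b}
drop 8:b onto {7:b}
drop 9:i onto {5:e, 8:b}
drop 10:e onto {9:i}
ground layer = {0:e}
drop-orders for the pieces not yet dropped (sum over which currently-grounded one goes next):
  1 to go: {10} 1
  2 to go: {9,10} 1
  3 to go: {5,9,10} 1  {8,9,10} 1
  4 to go: {5,8,9,10} 2  {7,8,9,10} 1
  5 to go: {5,7,8,9,10} 3  {6,7,8,9,10} 1
  6 to go: {4,6,7,8,9,10} 1  {5,6,7,8,9,10} 4
  7 to go: {3,4,6,7,8,9,10} 1  {4,5,6,7,8,9,10} 5
  8 to go: {3,4,5,6,7,8,9,10} 6
  9 to go: {2,3,4,5,6,7,8,9,10} 6
  if 0:e drops first: 6 orders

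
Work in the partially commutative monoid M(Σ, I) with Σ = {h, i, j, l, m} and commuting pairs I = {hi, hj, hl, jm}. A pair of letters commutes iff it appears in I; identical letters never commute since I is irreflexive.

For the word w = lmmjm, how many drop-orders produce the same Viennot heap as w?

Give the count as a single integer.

piece 0:l — minimal
piece 1:m rests on {0:l}
piece 2:m rests on {1:m}
piece 3:j rests on {0:l}
piece 4:m rests on {2:m}
minimal pieces: {0:l}
ways to finish when only these pieces remain (= sum over removing one remaining piece with nothing left below it):
  1 left: {3}→1  {4}→1
  2 left: {2,4}→1  {3,4}→2
  3 left: {1,2,4}→1  {2,3,4}→3
  placing 0:l first → 4 extensions

4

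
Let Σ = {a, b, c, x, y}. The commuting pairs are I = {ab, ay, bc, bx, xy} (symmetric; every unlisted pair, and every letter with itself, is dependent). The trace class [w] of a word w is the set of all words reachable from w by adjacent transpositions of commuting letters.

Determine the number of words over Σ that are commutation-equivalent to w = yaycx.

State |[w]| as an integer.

3

piece 0:y — minimal
piece 1:a — minimal
piece 2:y rests on {0:y}
piece 3:c rests on {1:a, 2:y}
piece 4:x rests on {3:c}
minimal pieces: {0:y, 1:a}
ways to finish when only these pieces remain (= sum over removing one remaining piece with nothing left below it):
  1 left: {4}→1
  2 left: {3,4}→1
  3 left: {1,3,4}→1  {2,3,4}→1
  placing 0:y first → 2 extensions
  placing 1:a first → 1 extensions
total linear extensions = 3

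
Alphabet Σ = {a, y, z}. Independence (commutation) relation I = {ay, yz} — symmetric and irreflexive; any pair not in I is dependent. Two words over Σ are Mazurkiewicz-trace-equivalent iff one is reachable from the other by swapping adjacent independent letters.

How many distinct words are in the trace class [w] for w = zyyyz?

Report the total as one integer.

10

0(z) covers ∅
1(y) covers ∅
2(y) covers 1:y
3(y) covers 2:y
4(z) covers 0:z
floor of heap: 0:z, 1:y
completions by unplaced set U, small U first (add the entries for U minus each lowest piece of U):
  |U|=1: {3}:1  {4}:1
  |U|=2: {0,4}:1  {2,3}:1  {3,4}:2
  |U|=3: {0,3,4}:3  {1,2,3}:1  {2,3,4}:3
  start at 0(z): 4
  start at 1(y): 6
sum over floor = 10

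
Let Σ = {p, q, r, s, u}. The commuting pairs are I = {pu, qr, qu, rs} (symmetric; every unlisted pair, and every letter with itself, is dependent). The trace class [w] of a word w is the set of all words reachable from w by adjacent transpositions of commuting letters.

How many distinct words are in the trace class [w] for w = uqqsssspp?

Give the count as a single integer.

3

#0=u has no predecessor
#1=q has no predecessor
#2=q depends on [1:q]
#3=s depends on [0:u, 2:q]
#4=s depends on [3:s]
#5=s depends on [4:s]
#6=s depends on [5:s]
#7=p depends on [6:s]
#8=p depends on [7:p]
sources: [0:u, 1:q]
N(rest) = Σ N(rest − s) over sources s of rest; N(one piece) = 1:
  size 1 → [8]=1
  size 2 → [7,8]=1
  size 3 → [6,7,8]=1
  size 4 → [5,6,7,8]=1
  size 5 → [4,5,6,7,8]=1
  size 6 → [3,4,5,6,7,8]=1
  size 7 → [0,3,4,5,6,7,8]=1  [2,3,4,5,6,7,8]=1
  first=0(u) contributes 1
  first=1(q) contributes 2
|[w]| = 3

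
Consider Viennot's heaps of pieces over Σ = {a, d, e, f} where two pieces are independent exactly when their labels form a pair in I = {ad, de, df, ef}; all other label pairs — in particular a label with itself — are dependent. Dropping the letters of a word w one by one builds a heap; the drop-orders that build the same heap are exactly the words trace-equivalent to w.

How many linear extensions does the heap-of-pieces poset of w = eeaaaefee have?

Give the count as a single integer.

#0=e has no predecessor
#1=e depends on [0:e]
#2=a depends on [1:e]
#3=a depends on [2:a]
#4=a depends on [3:a]
#5=e depends on [4:a]
#6=f depends on [4:a]
#7=e depends on [5:e]
#8=e depends on [7:e]
sources: [0:e]
N(rest) = Σ N(rest − s) over sources s of rest; N(one piece) = 1:
  size 1 → [6]=1  [8]=1
  size 2 → [6,8]=2  [7,8]=1
  size 3 → [5,7,8]=1  [6,7,8]=3
  size 4 → [5,6,7,8]=4
  size 5 → [4,5,6,7,8]=4
  size 6 → [3,4,5,6,7,8]=4
  size 7 → [2,3,4,5,6,7,8]=4
  first=0(e) contributes 4

4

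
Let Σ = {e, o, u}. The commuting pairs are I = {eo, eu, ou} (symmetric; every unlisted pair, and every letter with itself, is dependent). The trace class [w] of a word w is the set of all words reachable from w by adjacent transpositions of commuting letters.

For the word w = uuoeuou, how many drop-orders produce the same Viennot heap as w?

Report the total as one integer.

piece 0:u — minimal
piece 1:u rests on {0:u}
piece 2:o — minimal
piece 3:e — minimal
piece 4:u rests on {1:u}
piece 5:o rests on {2:o}
piece 6:u rests on {4:u}
minimal pieces: {0:u, 2:o, 3:e}
ways to finish when only these pieces remain (= sum over removing one remaining piece with nothing left below it):
  1 left: {3}→1  {5}→1  {6}→1
  2 left: {2,5}→1  {3,5}→2  {3,6}→2  {4,6}→1  {5,6}→2
  3 left: {1,4,6}→1  {2,3,5}→3  {2,5,6}→3  {3,4,6}→3  {3,5,6}→6  {4,5,6}→3
  4 left: {0,1,4,6}→1  {1,3,4,6}→4  {1,4,5,6}→4  {2,3,5,6}→12  {2,4,5,6}→6  {3,4,5,6}→12
  5 left: {0,1,3,4,6}→5  {0,1,4,5,6}→5  {1,2,4,5,6}→10  {1,3,4,5,6}→20  {2,3,4,5,6}→30
  placing 0:u first → 60 extensions
  placing 2:o first → 30 extensions
  placing 3:e first → 15 extensions
total linear extensions = 105

105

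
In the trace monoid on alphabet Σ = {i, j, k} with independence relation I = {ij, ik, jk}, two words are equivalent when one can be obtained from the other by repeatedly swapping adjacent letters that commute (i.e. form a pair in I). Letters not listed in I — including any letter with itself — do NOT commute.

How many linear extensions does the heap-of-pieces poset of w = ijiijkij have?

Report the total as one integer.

piece 0:i — minimal
piece 1:j — minimal
piece 2:i rests on {0:i}
piece 3:i rests on {2:i}
piece 4:j rests on {1:j}
piece 5:k — minimal
piece 6:i rests on {3:i}
piece 7:j rests on {4:j}
minimal pieces: {0:i, 1:j, 5:k}
ways to finish when only these pieces remain (= sum over removing one remaining piece with nothing left below it):
  1 left: {5}→1  {6}→1  {7}→1
  2 left: {3,6}→1  {4,7}→1  {5,6}→2  {5,7}→2  {6,7}→2
  3 left: {1,4,7}→1  {2,3,6}→1  {3,5,6}→3  {3,6,7}→3  {4,5,7}→3  {4,6,7}→3  {5,6,7}→6
  4 left: {0,2,3,6}→1  {1,4,5,7}→4  {1,4,6,7}→4  {2,3,5,6}→4  {2,3,6,7}→4  {3,4,6,7}→6  {3,5,6,7}→12  {4,5,6,7}→12
  5 left: {0,2,3,5,6}→5  {0,2,3,6,7}→5  {1,3,4,6,7}→10  {1,4,5,6,7}→20  {2,3,4,6,7}→10  {2,3,5,6,7}→20  {3,4,5,6,7}→30
  6 left: {0,2,3,4,6,7}→15  {0,2,3,5,6,7}→30  {1,2,3,4,6,7}→20  {1,3,4,5,6,7}→60  {2,3,4,5,6,7}→60
  placing 0:i first → 140 extensions
  placing 1:j first → 105 extensions
  placing 5:k first → 35 extensions
total linear extensions = 280

280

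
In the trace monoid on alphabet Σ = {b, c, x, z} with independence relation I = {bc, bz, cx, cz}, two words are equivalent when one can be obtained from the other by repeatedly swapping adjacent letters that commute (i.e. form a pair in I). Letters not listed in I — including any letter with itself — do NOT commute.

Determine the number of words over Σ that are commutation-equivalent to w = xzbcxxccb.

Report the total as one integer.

0(x) covers ∅
1(z) covers 0:x
2(b) covers 0:x
3(c) covers ∅
4(x) covers 1:z, 2:b
5(x) covers 4:x
6(c) covers 3:c
7(c) covers 6:c
8(b) covers 5:x
floor of heap: 0:x, 3:c
completions by unplaced set U, small U first (add the entries for U minus each lowest piece of U):
  |U|=1: {7}:1  {8}:1
  |U|=2: {5,8}:1  {6,7}:1  {7,8}:2
  |U|=3: {3,6,7}:1  {4,5,8}:1  {5,7,8}:3  {6,7,8}:3
  |U|=4: {1,4,5,8}:1  {2,4,5,8}:1  {3,6,7,8}:4  {4,5,7,8}:4  {5,6,7,8}:6
  |U|=5: {1,2,4,5,8}:2  {1,4,5,7,8}:5  {2,4,5,7,8}:5  {3,5,6,7,8}:10  {4,5,6,7,8}:10
  |U|=6: {0,1,2,4,5,8}:2  {1,2,4,5,7,8}:12  {1,4,5,6,7,8}:15  {2,4,5,6,7,8}:15  {3,4,5,6,7,8}:20
  |U|=7: {0,1,2,4,5,7,8}:14  {1,2,4,5,6,7,8}:42  {1,3,4,5,6,7,8}:35  {2,3,4,5,6,7,8}:35
  start at 0(x): 112
  start at 3(c): 56
sum over floor = 168

168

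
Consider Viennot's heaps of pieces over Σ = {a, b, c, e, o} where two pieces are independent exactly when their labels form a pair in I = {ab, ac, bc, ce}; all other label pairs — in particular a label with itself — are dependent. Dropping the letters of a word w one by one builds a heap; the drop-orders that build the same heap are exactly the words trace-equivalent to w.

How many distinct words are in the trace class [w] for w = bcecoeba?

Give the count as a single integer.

12

drop 0:b onto floor
drop 1:c onto floor
drop 2:e onto {0:b}
drop 3:c onto {1:c}
drop 4:o onto {2:e, 3:c}
drop 5:e onto {4:o}
drop 6:b onto {5:e}
drop 7:a onto {5:e}
ground layer = {0:b, 1:c}
drop-orders for the pieces not yet dropped (sum over which currently-grounded one goes next):
  1 to go: {6} 1  {7} 1
  2 to go: {6,7} 2
  3 to go: {5,6,7} 2
  4 to go: {4,5,6,7} 2
  5 to go: {2,4,5,6,7} 2  {3,4,5,6,7} 2
  6 to go: {0,2,4,5,6,7} 2  {1,3,4,5,6,7} 2  {2,3,4,5,6,7} 4
  if 0:b drops first: 6 orders
  if 1:c drops first: 6 orders
heap linearizations: 12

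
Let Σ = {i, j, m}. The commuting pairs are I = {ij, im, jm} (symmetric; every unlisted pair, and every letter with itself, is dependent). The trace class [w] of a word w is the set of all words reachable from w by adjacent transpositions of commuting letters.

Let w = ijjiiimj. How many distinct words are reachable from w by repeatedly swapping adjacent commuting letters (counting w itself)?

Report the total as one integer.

0(i) covers ∅
1(j) covers ∅
2(j) covers 1:j
3(i) covers 0:i
4(i) covers 3:i
5(i) covers 4:i
6(m) covers ∅
7(j) covers 2:j
floor of heap: 0:i, 1:j, 6:m
completions by unplaced set U, small U first (add the entries for U minus each lowest piece of U):
  |U|=1: {5}:1  {6}:1  {7}:1
  |U|=2: {2,7}:1  {4,5}:1  {5,6}:2  {5,7}:2  {6,7}:2
  |U|=3: {1,2,7}:1  {2,5,7}:3  {2,6,7}:3  {3,4,5}:1  {4,5,6}:3  {4,5,7}:3  {5,6,7}:6
  |U|=4: {0,3,4,5}:1  {1,2,5,7}:4  {1,2,6,7}:4  {2,4,5,7}:6  {2,5,6,7}:12  {3,4,5,6}:4  {3,4,5,7}:4  {4,5,6,7}:12
  |U|=5: {0,3,4,5,6}:5  {0,3,4,5,7}:5  {1,2,4,5,7}:10  {1,2,5,6,7}:20  {2,3,4,5,7}:10  {2,4,5,6,7}:30  {3,4,5,6,7}:20
  |U|=6: {0,2,3,4,5,7}:15  {0,3,4,5,6,7}:30  {1,2,3,4,5,7}:20  {1,2,4,5,6,7}:60  {2,3,4,5,6,7}:60
  start at 0(i): 140
  start at 1(j): 105
  start at 6(m): 35
sum over floor = 280

280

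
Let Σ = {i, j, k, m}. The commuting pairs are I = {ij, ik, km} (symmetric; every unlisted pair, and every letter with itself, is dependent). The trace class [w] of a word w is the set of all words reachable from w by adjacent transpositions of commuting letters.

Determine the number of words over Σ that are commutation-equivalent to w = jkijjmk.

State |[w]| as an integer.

11

drop 0:j onto floor
drop 1:k onto {0:j}
drop 2:i onto floor
drop 3:j onto {1:k}
drop 4:j onto {3:j}
drop 5:m onto {2:i, 4:j}
drop 6:k onto {4:j}
ground layer = {0:j, 2:i}
drop-orders for the pieces not yet dropped (sum over which currently-grounded one goes next):
  1 to go: {5} 1  {6} 1
  2 to go: {2,5} 1  {5,6} 2
  3 to go: {2,5,6} 3  {4,5,6} 2
  4 to go: {2,4,5,6} 5  {3,4,5,6} 2
  5 to go: {1,3,4,5,6} 2  {2,3,4,5,6} 7
  if 0:j drops first: 9 orders
  if 2:i drops first: 2 orders
heap linearizations: 11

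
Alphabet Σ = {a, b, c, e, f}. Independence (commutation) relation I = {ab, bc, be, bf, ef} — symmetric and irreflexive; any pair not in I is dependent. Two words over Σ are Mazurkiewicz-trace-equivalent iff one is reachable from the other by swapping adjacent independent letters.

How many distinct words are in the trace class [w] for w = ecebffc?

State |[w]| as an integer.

#0=e has no predecessor
#1=c depends on [0:e]
#2=e depends on [1:c]
#3=b has no predecessor
#4=f depends on [1:c]
#5=f depends on [4:f]
#6=c depends on [2:e, 5:f]
sources: [0:e, 3:b]
N(rest) = Σ N(rest − s) over sources s of rest; N(one piece) = 1:
  size 1 → [3]=1  [6]=1
  size 2 → [2,6]=1  [3,6]=2  [5,6]=1
  size 3 → [2,3,6]=3  [2,5,6]=2  [3,5,6]=3  [4,5,6]=1
  size 4 → [2,3,5,6]=8  [2,4,5,6]=3  [3,4,5,6]=4
  size 5 → [1,2,4,5,6]=3  [2,3,4,5,6]=15
  first=0(e) contributes 18
  first=3(b) contributes 3
|[w]| = 21

21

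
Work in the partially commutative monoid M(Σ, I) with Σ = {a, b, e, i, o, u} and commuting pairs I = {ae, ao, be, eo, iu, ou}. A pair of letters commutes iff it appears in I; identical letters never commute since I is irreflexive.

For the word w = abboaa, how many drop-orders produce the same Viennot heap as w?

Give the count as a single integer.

drop 0:a onto floor
drop 1:b onto {0:a}
drop 2:b onto {1:b}
drop 3:o onto {2:b}
drop 4:a onto {2:b}
drop 5:a onto {4:a}
ground layer = {0:a}
drop-orders for the pieces not yet dropped (sum over which currently-grounded one goes next):
  1 to go: {3} 1  {5} 1
  2 to go: {3,5} 2  {4,5} 1
  3 to go: {3,4,5} 3
  4 to go: {2,3,4,5} 3
  if 0:a drops first: 3 orders

3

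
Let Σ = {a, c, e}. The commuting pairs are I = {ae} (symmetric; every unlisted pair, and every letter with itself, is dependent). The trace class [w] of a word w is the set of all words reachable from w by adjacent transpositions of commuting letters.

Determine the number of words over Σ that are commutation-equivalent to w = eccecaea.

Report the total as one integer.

3

#0=e has no predecessor
#1=c depends on [0:e]
#2=c depends on [1:c]
#3=e depends on [2:c]
#4=c depends on [3:e]
#5=a depends on [4:c]
#6=e depends on [4:c]
#7=a depends on [5:a]
sources: [0:e]
N(rest) = Σ N(rest − s) over sources s of rest; N(one piece) = 1:
  size 1 → [6]=1  [7]=1
  size 2 → [5,7]=1  [6,7]=2
  size 3 → [5,6,7]=3
  size 4 → [4,5,6,7]=3
  size 5 → [3,4,5,6,7]=3
  size 6 → [2,3,4,5,6,7]=3
  first=0(e) contributes 3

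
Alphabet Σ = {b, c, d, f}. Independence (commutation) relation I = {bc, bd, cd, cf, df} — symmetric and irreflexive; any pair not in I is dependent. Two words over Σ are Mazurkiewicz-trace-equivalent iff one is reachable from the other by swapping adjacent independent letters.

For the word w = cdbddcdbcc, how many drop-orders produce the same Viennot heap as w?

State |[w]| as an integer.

piece 0:c — minimal
piece 1:d — minimal
piece 2:b — minimal
piece 3:d rests on {1:d}
piece 4:d rests on {3:d}
piece 5:c rests on {0:c}
piece 6:d rests on {4:d}
piece 7:b rests on {2:b}
piece 8:c rests on {5:c}
piece 9:c rests on {8:c}
minimal pieces: {0:c, 1:d, 2:b}
ways to finish when only these pieces remain (= sum over removing one remaining piece with nothing left below it):
  1 left: {6}→1  {7}→1  {9}→1
  2 left: {2,7}→1  {4,6}→1  {6,7}→2  {6,9}→2  {7,9}→2  {8,9}→1
  3 left: {2,6,7}→3  {2,7,9}→3  {3,4,6}→1  {4,6,7}→3  {4,6,9}→3  {5,8,9}→1  {6,7,9}→6  {6,8,9}→3  {7,8,9}→3
  4 left: {0,5,8,9}→1  {1,3,4,6}→1  {2,4,6,7}→6  {2,6,7,9}→12  {2,7,8,9}→6  {3,4,6,7}→4  {3,4,6,9}→4  {4,6,7,9}→12  {4,6,8,9}→6  {5,6,8,9}→4  {5,7,8,9}→4  {6,7,8,9}→12
  5 left: {0,5,6,8,9}→5  {0,5,7,8,9}→5  {1,3,4,6,7}→5  {1,3,4,6,9}→5  {2,3,4,6,7}→10  {2,4,6,7,9}→30  {2,5,7,8,9}→10  {2,6,7,8,9}→30  {3,4,6,7,9}→20  {3,4,6,8,9}→10  {4,5,6,8,9}→10  {4,6,7,8,9}→30  {5,6,7,8,9}→20
  6 left: {0,2,5,7,8,9}→15  {0,4,5,6,8,9}→15  {0,5,6,7,8,9}→30  {1,2,3,4,6,7}→15  {1,3,4,6,7,9}→30  {1,3,4,6,8,9}→15  {2,3,4,6,7,9}→60  {2,4,6,7,8,9}→90  {2,5,6,7,8,9}→60  {3,4,5,6,8,9}→20  {3,4,6,7,8,9}→60  {4,5,6,7,8,9}→60
  7 left: {0,2,5,6,7,8,9}→105  {0,3,4,5,6,8,9}→35  {0,4,5,6,7,8,9}→105  {1,2,3,4,6,7,9}→105  {1,3,4,5,6,8,9}→35  {1,3,4,6,7,8,9}→105  {2,3,4,6,7,8,9}→210  {2,4,5,6,7,8,9}→210  {3,4,5,6,7,8,9}→140
  8 left: {0,1,3,4,5,6,8,9}→70  {0,2,4,5,6,7,8,9}→420  {0,3,4,5,6,7,8,9}→280  {1,2,3,4,6,7,8,9}→420  {1,3,4,5,6,7,8,9}→280  {2,3,4,5,6,7,8,9}→560
  placing 0:c first → 1260 extensions
  placing 1:d first → 1260 extensions
  placing 2:b first → 630 extensions
total linear extensions = 3150

3150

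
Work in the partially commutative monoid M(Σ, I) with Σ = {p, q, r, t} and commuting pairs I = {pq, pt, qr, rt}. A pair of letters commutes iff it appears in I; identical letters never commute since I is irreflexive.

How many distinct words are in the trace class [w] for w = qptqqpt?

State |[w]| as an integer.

drop 0:q onto floor
drop 1:p onto floor
drop 2:t onto {0:q}
drop 3:q onto {2:t}
drop 4:q onto {3:q}
drop 5:p onto {1:p}
drop 6:t onto {4:q}
ground layer = {0:q, 1:p}
drop-orders for the pieces not yet dropped (sum over which currently-grounded one goes next):
  1 to go: {5} 1  {6} 1
  2 to go: {1,5} 1  {4,6} 1  {5,6} 2
  3 to go: {1,5,6} 3  {3,4,6} 1  {4,5,6} 3
  4 to go: {1,4,5,6} 6  {2,3,4,6} 1  {3,4,5,6} 4
  5 to go: {0,2,3,4,6} 1  {1,3,4,5,6} 10  {2,3,4,5,6} 5
  if 0:q drops first: 15 orders
  if 1:p drops first: 6 orders
heap linearizations: 21

21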